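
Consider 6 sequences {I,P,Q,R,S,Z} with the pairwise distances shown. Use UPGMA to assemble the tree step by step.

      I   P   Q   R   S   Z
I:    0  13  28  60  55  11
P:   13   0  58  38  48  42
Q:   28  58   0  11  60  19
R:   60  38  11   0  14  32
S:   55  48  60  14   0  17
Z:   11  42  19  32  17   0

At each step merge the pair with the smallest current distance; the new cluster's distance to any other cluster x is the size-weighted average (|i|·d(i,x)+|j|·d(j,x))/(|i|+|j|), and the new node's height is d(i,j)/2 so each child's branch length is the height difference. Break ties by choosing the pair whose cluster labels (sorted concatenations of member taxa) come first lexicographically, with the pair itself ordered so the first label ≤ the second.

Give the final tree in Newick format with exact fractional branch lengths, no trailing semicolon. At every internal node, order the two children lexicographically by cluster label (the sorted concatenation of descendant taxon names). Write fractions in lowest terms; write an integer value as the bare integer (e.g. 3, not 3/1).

(((I:11/2,Z:11/2):33/4,P:55/4):215/36,((Q:11/2,R:11/2):13,S:37/2):11/9)

iteration 1: select I,Z (d=11); attach at lengths (11/2, 11/2); label the merged cluster IZ
  updated: d(IZ,P)=55/2, d(IZ,Q)=47/2, d(IZ,R)=46, d(IZ,S)=36
iteration 2: select Q,R (d=11); attach at lengths (11/2, 11/2); label the merged cluster QR
  updated: d(IZ,QR)=139/4, d(P,QR)=48, d(QR,S)=37
iteration 3: select IZ,P (d=55/2); attach at lengths (33/4, 55/4); label the merged cluster IPZ
  updated: d(IPZ,QR)=235/6, d(IPZ,S)=40
iteration 4: select QR,S (d=37); attach at lengths (13, 37/2); label the merged cluster QRS
  updated: d(IPZ,QRS)=355/9
iteration 5: select IPZ,QRS (d=355/9); attach at lengths (215/36, 11/9); label the merged cluster IPQRSZ
final tree: (((I:11/2,Z:11/2):33/4,P:55/4):215/36,((Q:11/2,R:11/2):13,S:37/2):11/9)
total length: 2977/36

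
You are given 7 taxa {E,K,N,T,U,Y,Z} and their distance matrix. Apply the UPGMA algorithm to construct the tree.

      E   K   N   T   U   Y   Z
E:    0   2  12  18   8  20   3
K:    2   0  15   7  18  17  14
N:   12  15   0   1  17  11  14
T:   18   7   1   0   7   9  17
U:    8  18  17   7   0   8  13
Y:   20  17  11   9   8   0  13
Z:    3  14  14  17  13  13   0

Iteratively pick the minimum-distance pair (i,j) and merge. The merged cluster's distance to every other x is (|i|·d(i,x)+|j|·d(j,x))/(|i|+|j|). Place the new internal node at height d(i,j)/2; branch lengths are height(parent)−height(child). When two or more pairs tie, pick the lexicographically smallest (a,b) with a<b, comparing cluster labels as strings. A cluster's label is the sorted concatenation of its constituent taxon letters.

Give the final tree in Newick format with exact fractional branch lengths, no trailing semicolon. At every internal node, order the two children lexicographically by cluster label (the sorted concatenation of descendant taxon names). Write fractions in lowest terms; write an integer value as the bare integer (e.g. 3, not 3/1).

(((E:1,K:1):13/4,Z:17/4):35/12,((N:1/2,T:1/2):5,(U:4,Y:4):3/2):5/3)

step 1: merge (N,T) at d=1; branch lengths N→1/2, T→1/2; new cluster NT
  updated: d(E,NT)=15, d(K,NT)=11, d(NT,U)=12, d(NT,Y)=10, d(NT,Z)=31/2
step 2: merge (E,K) at d=2; branch lengths E→1, K→1; new cluster EK
  updated: d(EK,NT)=13, d(EK,U)=13, d(EK,Y)=37/2, d(EK,Z)=17/2
step 3: merge (U,Y) at d=8; branch lengths U→4, Y→4; new cluster UY
  updated: d(EK,UY)=63/4, d(NT,UY)=11, d(UY,Z)=13
step 4: merge (EK,Z) at d=17/2; branch lengths EK→13/4, Z→17/4; new cluster EKZ
  updated: d(EKZ,NT)=83/6, d(EKZ,UY)=89/6
step 5: merge (NT,UY) at d=11; branch lengths NT→5, UY→3/2; new cluster NTUY
  updated: d(EKZ,NTUY)=43/3
step 6: merge (EKZ,NTUY) at d=43/3; branch lengths EKZ→35/12, NTUY→5/3; new cluster EKNTUYZ
final tree: (((E:1,K:1):13/4,Z:17/4):35/12,((N:1/2,T:1/2):5,(U:4,Y:4):3/2):5/3)
total length: 355/12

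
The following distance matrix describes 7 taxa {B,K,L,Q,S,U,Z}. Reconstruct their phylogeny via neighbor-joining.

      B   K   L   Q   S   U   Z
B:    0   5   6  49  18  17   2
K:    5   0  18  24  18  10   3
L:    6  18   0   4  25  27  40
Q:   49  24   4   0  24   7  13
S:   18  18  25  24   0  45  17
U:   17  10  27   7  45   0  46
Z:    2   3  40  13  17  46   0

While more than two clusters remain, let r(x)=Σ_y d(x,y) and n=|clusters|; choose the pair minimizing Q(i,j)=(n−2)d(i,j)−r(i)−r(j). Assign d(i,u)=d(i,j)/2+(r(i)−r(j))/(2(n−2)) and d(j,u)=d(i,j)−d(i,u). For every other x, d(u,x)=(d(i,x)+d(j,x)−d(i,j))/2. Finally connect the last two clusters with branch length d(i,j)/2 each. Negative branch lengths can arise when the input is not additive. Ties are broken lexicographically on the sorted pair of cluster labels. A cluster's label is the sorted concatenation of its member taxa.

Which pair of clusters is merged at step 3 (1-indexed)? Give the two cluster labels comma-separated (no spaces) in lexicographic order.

1. join Q+U (d=7, Q=-238) ⇒ QU; edges |Q|=2/5, |U|=33/5
  updated: d(B,QU)=59/2, d(K,QU)=27/2, d(L,QU)=12, d(QU,S)=31, d(QU,Z)=26
2. join L+QU (d=12, Q=-165) ⇒ LQU; edges |L|=37/8, |QU|=59/8
  updated: d(B,LQU)=47/4, d(K,LQU)=39/4, d(LQU,S)=22, d(LQU,Z)=27
3. join B+Z (d=2, Q=-319/4) ⇒ BZ; edges |B|=-25/24, |Z|=73/24
  updated: d(BZ,K)=3, d(BZ,LQU)=147/8, d(BZ,S)=33/2
4. join BZ+K (d=3, Q=-501/8) ⇒ BKZ; edges |BZ|=105/32, |K|=-9/32
  updated: d(BKZ,LQU)=201/16, d(BKZ,S)=63/4
5. join BKZ+LQU (d=201/16, Q=-805/16) ⇒ BKLQUZ; edges |BKZ|=101/32, |LQU|=301/32
  updated: d(BKLQUZ,S)=403/32
6. join BKLQUZ+S (d=403/32) ⇒ BKLQSUZ; edges |BKLQUZ|=403/64, |S|=403/64
final tree: ((((B:-25/24,Z:73/24):105/32,K:-9/32):101/32,(L:37/8,(Q:2/5,U:33/5):59/8):301/32):403/64,S:403/64)
total length: 1573/32

B,Z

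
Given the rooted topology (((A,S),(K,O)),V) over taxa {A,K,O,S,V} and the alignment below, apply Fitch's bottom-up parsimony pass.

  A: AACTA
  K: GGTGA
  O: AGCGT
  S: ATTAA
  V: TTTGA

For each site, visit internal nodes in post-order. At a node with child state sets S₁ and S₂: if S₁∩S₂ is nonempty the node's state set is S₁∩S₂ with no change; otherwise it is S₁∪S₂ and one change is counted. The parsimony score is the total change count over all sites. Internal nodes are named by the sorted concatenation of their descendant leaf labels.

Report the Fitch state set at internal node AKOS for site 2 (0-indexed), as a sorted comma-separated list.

C,T

site 0, node AS: A={A} ∩ S={A} → {A} (+0)
site 0, node KO: K={G} ∪ O={A} → {A,G} (+1)
site 0, node AKOS: AS={A} ∩ KO={A,G} → {A} (+0)
site 0, node AKOSV: AKOS={A} ∪ V={T} → {A,T} (+1)
site 1, node AS: A={A} ∪ S={T} → {A,T} (+1)
site 1, node KO: K={G} ∩ O={G} → {G} (+0)
site 1, node AKOS: AS={A,T} ∪ KO={G} → {A,G,T} (+1)
site 1, node AKOSV: AKOS={A,G,T} ∩ V={T} → {T} (+0)
site 2, node AS: A={C} ∪ S={T} → {C,T} (+1)
site 2, node KO: K={T} ∪ O={C} → {C,T} (+1)
site 2, node AKOS: AS={C,T} ∩ KO={C,T} → {C,T} (+0)
site 2, node AKOSV: AKOS={C,T} ∩ V={T} → {T} (+0)
site 3, node AS: A={T} ∪ S={A} → {A,T} (+1)
site 3, node KO: K={G} ∩ O={G} → {G} (+0)
site 3, node AKOS: AS={A,T} ∪ KO={G} → {A,G,T} (+1)
site 3, node AKOSV: AKOS={A,G,T} ∩ V={G} → {G} (+0)
site 4, node AS: A={A} ∩ S={A} → {A} (+0)
site 4, node KO: K={A} ∪ O={T} → {A,T} (+1)
site 4, node AKOS: AS={A} ∩ KO={A,T} → {A} (+0)
site 4, node AKOSV: AKOS={A} ∩ V={A} → {A} (+0)
per-site changes: [2, 2, 2, 2, 1]; total = 9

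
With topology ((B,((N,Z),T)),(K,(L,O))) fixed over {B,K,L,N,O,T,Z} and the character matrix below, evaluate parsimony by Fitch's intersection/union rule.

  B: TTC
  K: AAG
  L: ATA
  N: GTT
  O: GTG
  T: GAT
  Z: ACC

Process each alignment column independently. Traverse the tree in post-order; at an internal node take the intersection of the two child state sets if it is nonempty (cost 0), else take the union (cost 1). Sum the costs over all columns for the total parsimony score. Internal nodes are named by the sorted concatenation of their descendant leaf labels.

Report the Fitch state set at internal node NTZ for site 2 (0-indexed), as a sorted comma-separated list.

T

[col 0] NZ: children N:{G}, Z:{A} ∪→ {A,G}; cost 1
[col 0] NTZ: children NZ:{A,G}, T:{G} ∩→ {G}; cost 0
[col 0] BNTZ: children B:{T}, NTZ:{G} ∪→ {G,T}; cost 1
[col 0] LO: children L:{A}, O:{G} ∪→ {A,G}; cost 1
[col 0] KLO: children K:{A}, LO:{A,G} ∩→ {A}; cost 0
[col 0] BKLNOTZ: children BNTZ:{G,T}, KLO:{A} ∪→ {A,G,T}; cost 1
[col 1] NZ: children N:{T}, Z:{C} ∪→ {C,T}; cost 1
[col 1] NTZ: children NZ:{C,T}, T:{A} ∪→ {A,C,T}; cost 1
[col 1] BNTZ: children B:{T}, NTZ:{A,C,T} ∩→ {T}; cost 0
[col 1] LO: children L:{T}, O:{T} ∩→ {T}; cost 0
[col 1] KLO: children K:{A}, LO:{T} ∪→ {A,T}; cost 1
[col 1] BKLNOTZ: children BNTZ:{T}, KLO:{A,T} ∩→ {T}; cost 0
[col 2] NZ: children N:{T}, Z:{C} ∪→ {C,T}; cost 1
[col 2] NTZ: children NZ:{C,T}, T:{T} ∩→ {T}; cost 0
[col 2] BNTZ: children B:{C}, NTZ:{T} ∪→ {C,T}; cost 1
[col 2] LO: children L:{A}, O:{G} ∪→ {A,G}; cost 1
[col 2] KLO: children K:{G}, LO:{A,G} ∩→ {G}; cost 0
[col 2] BKLNOTZ: children BNTZ:{C,T}, KLO:{G} ∪→ {C,G,T}; cost 1
per-site changes: [4, 3, 4]; total = 11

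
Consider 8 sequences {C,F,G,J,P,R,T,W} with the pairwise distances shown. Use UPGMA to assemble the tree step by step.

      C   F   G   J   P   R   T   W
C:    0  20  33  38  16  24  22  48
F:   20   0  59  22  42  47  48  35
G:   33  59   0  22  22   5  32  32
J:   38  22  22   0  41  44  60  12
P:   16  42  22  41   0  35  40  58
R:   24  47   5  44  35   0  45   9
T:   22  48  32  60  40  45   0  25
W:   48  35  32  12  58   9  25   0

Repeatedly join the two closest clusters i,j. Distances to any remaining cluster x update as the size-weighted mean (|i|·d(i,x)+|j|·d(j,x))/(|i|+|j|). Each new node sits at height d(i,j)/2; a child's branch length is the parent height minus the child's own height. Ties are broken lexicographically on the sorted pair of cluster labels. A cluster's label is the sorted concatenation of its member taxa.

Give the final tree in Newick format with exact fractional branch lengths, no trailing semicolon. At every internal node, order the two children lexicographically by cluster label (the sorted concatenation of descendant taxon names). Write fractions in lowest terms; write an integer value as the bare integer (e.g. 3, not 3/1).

((((C:8,P:8):15/2,F:31/2):17/6,T:55/3):7/6,((G:5/2,R:5/2):87/8,(J:6,W:6):59/8):49/8)

1. join G+R (d=5) ⇒ GR; edges |G|=5/2, |R|=5/2
  updated: d(C,GR)=57/2, d(F,GR)=53, d(GR,J)=33, d(GR,P)=57/2, d(GR,T)=77/2, d(GR,W)=41/2
2. join J+W (d=12) ⇒ JW; edges |J|=6, |W|=6
  updated: d(C,JW)=43, d(F,JW)=57/2, d(GR,JW)=107/4, d(JW,P)=99/2, d(JW,T)=85/2
3. join C+P (d=16) ⇒ CP; edges |C|=8, |P|=8
  updated: d(CP,F)=31, d(CP,GR)=57/2, d(CP,JW)=185/4, d(CP,T)=31
4. join GR+JW (d=107/4) ⇒ GJRW; edges |GR|=87/8, |JW|=59/8
  updated: d(CP,GJRW)=299/8, d(F,GJRW)=163/4, d(GJRW,T)=81/2
5. join CP+F (d=31) ⇒ CFP; edges |CP|=15/2, |F|=31/2
  updated: d(CFP,GJRW)=77/2, d(CFP,T)=110/3
6. join CFP+T (d=110/3) ⇒ CFPT; edges |CFP|=17/6, |T|=55/3
  updated: d(CFPT,GJRW)=39
7. join CFPT+GJRW (d=39) ⇒ CFGJPRTW; edges |CFPT|=7/6, |GJRW|=49/8
final tree: ((((C:8,P:8):15/2,F:31/2):17/6,T:55/3):7/6,((G:5/2,R:5/2):87/8,(J:6,W:6):59/8):49/8)
total length: 2465/24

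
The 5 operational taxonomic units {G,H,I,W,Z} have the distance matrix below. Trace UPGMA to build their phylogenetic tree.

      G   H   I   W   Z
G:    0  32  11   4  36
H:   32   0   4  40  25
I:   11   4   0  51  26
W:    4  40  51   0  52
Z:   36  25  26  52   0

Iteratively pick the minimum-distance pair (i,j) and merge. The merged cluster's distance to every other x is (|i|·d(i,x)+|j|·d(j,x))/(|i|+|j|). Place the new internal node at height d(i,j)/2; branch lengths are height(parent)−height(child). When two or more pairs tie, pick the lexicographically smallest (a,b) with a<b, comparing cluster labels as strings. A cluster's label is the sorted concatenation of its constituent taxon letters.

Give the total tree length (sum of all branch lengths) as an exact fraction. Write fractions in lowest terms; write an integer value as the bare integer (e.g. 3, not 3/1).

215/4

iteration 1: select G,W (d=4); attach at lengths (2, 2); label the merged cluster GW
  updated: d(GW,H)=36, d(GW,I)=31, d(GW,Z)=44
iteration 2: select H,I (d=4); attach at lengths (2, 2); label the merged cluster HI
  updated: d(GW,HI)=67/2, d(HI,Z)=51/2
iteration 3: select HI,Z (d=51/2); attach at lengths (43/4, 51/4); label the merged cluster HIZ
  updated: d(GW,HIZ)=37
iteration 4: select GW,HIZ (d=37); attach at lengths (33/2, 23/4); label the merged cluster GHIWZ
final tree: ((G:2,W:2):33/2,((H:2,I:2):43/4,Z:51/4):23/4)
total length: 215/4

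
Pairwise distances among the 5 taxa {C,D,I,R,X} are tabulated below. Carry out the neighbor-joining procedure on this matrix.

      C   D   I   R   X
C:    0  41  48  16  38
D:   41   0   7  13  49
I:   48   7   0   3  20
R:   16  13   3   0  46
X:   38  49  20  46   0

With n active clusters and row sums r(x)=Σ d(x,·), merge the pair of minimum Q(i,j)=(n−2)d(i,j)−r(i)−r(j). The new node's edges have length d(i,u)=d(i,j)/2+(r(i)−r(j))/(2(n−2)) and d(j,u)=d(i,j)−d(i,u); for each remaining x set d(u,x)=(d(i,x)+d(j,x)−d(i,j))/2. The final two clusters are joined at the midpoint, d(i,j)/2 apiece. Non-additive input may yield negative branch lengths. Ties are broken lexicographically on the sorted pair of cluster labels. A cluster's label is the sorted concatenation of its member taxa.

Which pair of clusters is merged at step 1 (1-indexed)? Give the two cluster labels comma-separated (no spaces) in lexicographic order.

C,X

step 1: merge (C,X) at d=38, Q=-182; branch lengths C→52/3, X→62/3; new cluster CX
  updated: d(CX,D)=26, d(CX,I)=15, d(CX,R)=12
step 2: merge (CX,R) at d=12, Q=-57; branch lengths CX→49/4, R→-1/4; new cluster CRX
  updated: d(CRX,D)=27/2, d(CRX,I)=3
step 3: merge (CRX,D) at d=27/2, Q=-47/2; branch lengths CRX→19/4, D→35/4; new cluster CDRX
  updated: d(CDRX,I)=-7/4
step 4: merge (CDRX,I) at d=-7/4; branch lengths CDRX→-7/8, I→-7/8; new cluster CDIRX
final tree: ((((C:52/3,X:62/3):49/4,R:-1/4):19/4,D:35/4):-7/8,I:-7/8)
total length: 247/4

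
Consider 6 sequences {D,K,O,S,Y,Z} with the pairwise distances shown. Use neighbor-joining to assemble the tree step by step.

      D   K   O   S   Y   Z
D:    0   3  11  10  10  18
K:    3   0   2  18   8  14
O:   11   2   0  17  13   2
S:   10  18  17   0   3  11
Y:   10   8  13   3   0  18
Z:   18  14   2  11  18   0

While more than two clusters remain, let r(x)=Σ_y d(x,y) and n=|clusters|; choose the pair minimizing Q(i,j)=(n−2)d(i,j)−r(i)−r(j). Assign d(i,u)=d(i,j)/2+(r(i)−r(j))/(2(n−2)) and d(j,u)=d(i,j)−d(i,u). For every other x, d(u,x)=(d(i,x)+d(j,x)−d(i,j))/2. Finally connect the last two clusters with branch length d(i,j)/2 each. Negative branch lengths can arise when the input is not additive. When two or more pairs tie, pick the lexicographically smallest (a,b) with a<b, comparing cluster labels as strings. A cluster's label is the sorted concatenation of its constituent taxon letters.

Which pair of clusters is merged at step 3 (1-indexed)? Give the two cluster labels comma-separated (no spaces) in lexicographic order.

D,K

step 1: merge (O,Z) at d=2, Q=-100; branch lengths O→-5/4, Z→13/4; new cluster OZ
  updated: d(D,OZ)=27/2, d(K,OZ)=7, d(OZ,S)=13, d(OZ,Y)=29/2
step 2: merge (S,Y) at d=3, Q=-141/2; branch lengths S→35/12, Y→1/12; new cluster SY
  updated: d(D,SY)=17/2, d(K,SY)=23/2, d(OZ,SY)=49/4
step 3: merge (D,K) at d=3, Q=-81/2; branch lengths D→19/8, K→5/8; new cluster DK
  updated: d(DK,OZ)=35/4, d(DK,SY)=17/2
step 4: merge (DK,OZ) at d=35/4, Q=-59/2; branch lengths DK→5/2, OZ→25/4; new cluster DKOZ
  updated: d(DKOZ,SY)=6
step 5: merge (DKOZ,SY) at d=6; branch lengths DKOZ→3, SY→3; new cluster DKOSYZ
final tree: (((D:19/8,K:5/8):5/2,(O:-5/4,Z:13/4):25/4):3,(S:35/12,Y:1/12):3)
total length: 91/4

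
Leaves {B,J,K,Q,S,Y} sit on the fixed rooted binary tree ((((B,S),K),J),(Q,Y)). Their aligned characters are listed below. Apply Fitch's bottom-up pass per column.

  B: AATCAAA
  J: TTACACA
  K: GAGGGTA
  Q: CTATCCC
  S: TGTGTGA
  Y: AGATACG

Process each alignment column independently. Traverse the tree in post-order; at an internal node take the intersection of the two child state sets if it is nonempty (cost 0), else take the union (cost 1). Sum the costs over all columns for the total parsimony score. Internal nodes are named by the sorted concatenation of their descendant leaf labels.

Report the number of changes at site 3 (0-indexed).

3

site 0, node BS: B={A} ∪ S={T} → {A,T} (+1)
site 0, node BKS: BS={A,T} ∪ K={G} → {A,G,T} (+1)
site 0, node BJKS: BKS={A,G,T} ∩ J={T} → {T} (+0)
site 0, node QY: Q={C} ∪ Y={A} → {A,C} (+1)
site 0, node BJKQSY: BJKS={T} ∪ QY={A,C} → {A,C,T} (+1)
site 1, node BS: B={A} ∪ S={G} → {A,G} (+1)
site 1, node BKS: BS={A,G} ∩ K={A} → {A} (+0)
site 1, node BJKS: BKS={A} ∪ J={T} → {A,T} (+1)
site 1, node QY: Q={T} ∪ Y={G} → {G,T} (+1)
site 1, node BJKQSY: BJKS={A,T} ∩ QY={G,T} → {T} (+0)
site 2, node BS: B={T} ∩ S={T} → {T} (+0)
site 2, node BKS: BS={T} ∪ K={G} → {G,T} (+1)
site 2, node BJKS: BKS={G,T} ∪ J={A} → {A,G,T} (+1)
site 2, node QY: Q={A} ∩ Y={A} → {A} (+0)
site 2, node BJKQSY: BJKS={A,G,T} ∩ QY={A} → {A} (+0)
site 3, node BS: B={C} ∪ S={G} → {C,G} (+1)
site 3, node BKS: BS={C,G} ∩ K={G} → {G} (+0)
site 3, node BJKS: BKS={G} ∪ J={C} → {C,G} (+1)
site 3, node QY: Q={T} ∩ Y={T} → {T} (+0)
site 3, node BJKQSY: BJKS={C,G} ∪ QY={T} → {C,G,T} (+1)
site 4, node BS: B={A} ∪ S={T} → {A,T} (+1)
site 4, node BKS: BS={A,T} ∪ K={G} → {A,G,T} (+1)
site 4, node BJKS: BKS={A,G,T} ∩ J={A} → {A} (+0)
site 4, node QY: Q={C} ∪ Y={A} → {A,C} (+1)
site 4, node BJKQSY: BJKS={A} ∩ QY={A,C} → {A} (+0)
site 5, node BS: B={A} ∪ S={G} → {A,G} (+1)
site 5, node BKS: BS={A,G} ∪ K={T} → {A,G,T} (+1)
site 5, node BJKS: BKS={A,G,T} ∪ J={C} → {A,C,G,T} (+1)
site 5, node QY: Q={C} ∩ Y={C} → {C} (+0)
site 5, node BJKQSY: BJKS={A,C,G,T} ∩ QY={C} → {C} (+0)
site 6, node BS: B={A} ∩ S={A} → {A} (+0)
site 6, node BKS: BS={A} ∩ K={A} → {A} (+0)
site 6, node BJKS: BKS={A} ∩ J={A} → {A} (+0)
site 6, node QY: Q={C} ∪ Y={G} → {C,G} (+1)
site 6, node BJKQSY: BJKS={A} ∪ QY={C,G} → {A,C,G} (+1)
per-site changes: [4, 3, 2, 3, 3, 3, 2]; total = 20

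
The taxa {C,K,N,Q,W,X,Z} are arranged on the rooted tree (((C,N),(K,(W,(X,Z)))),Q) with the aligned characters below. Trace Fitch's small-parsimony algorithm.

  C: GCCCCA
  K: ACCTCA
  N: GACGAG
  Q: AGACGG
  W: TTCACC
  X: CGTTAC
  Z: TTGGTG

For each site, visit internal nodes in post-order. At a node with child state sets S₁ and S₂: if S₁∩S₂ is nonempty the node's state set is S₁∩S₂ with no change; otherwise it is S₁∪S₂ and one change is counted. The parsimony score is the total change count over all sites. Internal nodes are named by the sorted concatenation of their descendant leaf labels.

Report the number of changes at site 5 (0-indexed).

4

CN@0: {G} ∩ {G} = {G} (intersection, +0)
XZ@0: {C} ∪ {T} = {C,T} (union, +1)
WXZ@0: {T} ∩ {C,T} = {T} (intersection, +0)
KWXZ@0: {A} ∪ {T} = {A,T} (union, +1)
CKNWXZ@0: {G} ∪ {A,T} = {A,G,T} (union, +1)
CKNQWXZ@0: {A,G,T} ∩ {A} = {A} (intersection, +0)
CN@1: {C} ∪ {A} = {A,C} (union, +1)
XZ@1: {G} ∪ {T} = {G,T} (union, +1)
WXZ@1: {T} ∩ {G,T} = {T} (intersection, +0)
KWXZ@1: {C} ∪ {T} = {C,T} (union, +1)
CKNWXZ@1: {A,C} ∩ {C,T} = {C} (intersection, +0)
CKNQWXZ@1: {C} ∪ {G} = {C,G} (union, +1)
CN@2: {C} ∩ {C} = {C} (intersection, +0)
XZ@2: {T} ∪ {G} = {G,T} (union, +1)
WXZ@2: {C} ∪ {G,T} = {C,G,T} (union, +1)
KWXZ@2: {C} ∩ {C,G,T} = {C} (intersection, +0)
CKNWXZ@2: {C} ∩ {C} = {C} (intersection, +0)
CKNQWXZ@2: {C} ∪ {A} = {A,C} (union, +1)
CN@3: {C} ∪ {G} = {C,G} (union, +1)
XZ@3: {T} ∪ {G} = {G,T} (union, +1)
WXZ@3: {A} ∪ {G,T} = {A,G,T} (union, +1)
KWXZ@3: {T} ∩ {A,G,T} = {T} (intersection, +0)
CKNWXZ@3: {C,G} ∪ {T} = {C,G,T} (union, +1)
CKNQWXZ@3: {C,G,T} ∩ {C} = {C} (intersection, +0)
CN@4: {C} ∪ {A} = {A,C} (union, +1)
XZ@4: {A} ∪ {T} = {A,T} (union, +1)
WXZ@4: {C} ∪ {A,T} = {A,C,T} (union, +1)
KWXZ@4: {C} ∩ {A,C,T} = {C} (intersection, +0)
CKNWXZ@4: {A,C} ∩ {C} = {C} (intersection, +0)
CKNQWXZ@4: {C} ∪ {G} = {C,G} (union, +1)
CN@5: {A} ∪ {G} = {A,G} (union, +1)
XZ@5: {C} ∪ {G} = {C,G} (union, +1)
WXZ@5: {C} ∩ {C,G} = {C} (intersection, +0)
KWXZ@5: {A} ∪ {C} = {A,C} (union, +1)
CKNWXZ@5: {A,G} ∩ {A,C} = {A} (intersection, +0)
CKNQWXZ@5: {A} ∪ {G} = {A,G} (union, +1)
per-site changes: [3, 4, 3, 4, 4, 4]; total = 22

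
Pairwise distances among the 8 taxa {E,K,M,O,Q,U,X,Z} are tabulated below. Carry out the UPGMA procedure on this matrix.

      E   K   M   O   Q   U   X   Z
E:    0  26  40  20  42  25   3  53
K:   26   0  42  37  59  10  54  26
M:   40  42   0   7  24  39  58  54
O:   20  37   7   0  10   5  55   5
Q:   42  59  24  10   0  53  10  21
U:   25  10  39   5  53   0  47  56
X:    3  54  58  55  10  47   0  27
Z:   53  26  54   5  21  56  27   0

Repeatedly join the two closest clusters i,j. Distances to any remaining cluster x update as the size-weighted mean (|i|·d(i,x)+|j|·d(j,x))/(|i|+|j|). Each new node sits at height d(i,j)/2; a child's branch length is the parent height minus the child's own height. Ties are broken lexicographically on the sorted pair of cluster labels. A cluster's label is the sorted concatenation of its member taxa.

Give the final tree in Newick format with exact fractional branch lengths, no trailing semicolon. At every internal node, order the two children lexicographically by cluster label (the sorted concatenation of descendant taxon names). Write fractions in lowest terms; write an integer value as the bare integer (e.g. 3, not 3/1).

iteration 1: select E,X (d=3); attach at lengths (3/2, 3/2); label the merged cluster EX
  updated: d(EX,K)=40, d(EX,M)=49, d(EX,O)=75/2, d(EX,Q)=26, d(EX,U)=36, d(EX,Z)=40
iteration 2: select O,U (d=5); attach at lengths (5/2, 5/2); label the merged cluster OU
  updated: d(EX,OU)=147/4, d(K,OU)=47/2, d(M,OU)=23, d(OU,Q)=63/2, d(OU,Z)=61/2
iteration 3: select Q,Z (d=21); attach at lengths (21/2, 21/2); label the merged cluster QZ
  updated: d(EX,QZ)=33, d(K,QZ)=85/2, d(M,QZ)=39, d(OU,QZ)=31
iteration 4: select M,OU (d=23); attach at lengths (23/2, 9); label the merged cluster MOU
  updated: d(EX,MOU)=245/6, d(K,MOU)=89/3, d(MOU,QZ)=101/3
iteration 5: select K,MOU (d=89/3); attach at lengths (89/6, 10/3); label the merged cluster KMOU
  updated: d(EX,KMOU)=325/8, d(KMOU,QZ)=287/8
iteration 6: select EX,QZ (d=33); attach at lengths (15, 6); label the merged cluster EQXZ
  updated: d(EQXZ,KMOU)=153/4
iteration 7: select EQXZ,KMOU (d=153/4); attach at lengths (21/8, 103/24); label the merged cluster EKMOQUXZ
final tree: (((E:3/2,X:3/2):15,(Q:21/2,Z:21/2):6):21/8,(K:89/6,(M:23/2,(O:5/2,U:5/2):9):10/3):103/24)
total length: 1147/12

(((E:3/2,X:3/2):15,(Q:21/2,Z:21/2):6):21/8,(K:89/6,(M:23/2,(O:5/2,U:5/2):9):10/3):103/24)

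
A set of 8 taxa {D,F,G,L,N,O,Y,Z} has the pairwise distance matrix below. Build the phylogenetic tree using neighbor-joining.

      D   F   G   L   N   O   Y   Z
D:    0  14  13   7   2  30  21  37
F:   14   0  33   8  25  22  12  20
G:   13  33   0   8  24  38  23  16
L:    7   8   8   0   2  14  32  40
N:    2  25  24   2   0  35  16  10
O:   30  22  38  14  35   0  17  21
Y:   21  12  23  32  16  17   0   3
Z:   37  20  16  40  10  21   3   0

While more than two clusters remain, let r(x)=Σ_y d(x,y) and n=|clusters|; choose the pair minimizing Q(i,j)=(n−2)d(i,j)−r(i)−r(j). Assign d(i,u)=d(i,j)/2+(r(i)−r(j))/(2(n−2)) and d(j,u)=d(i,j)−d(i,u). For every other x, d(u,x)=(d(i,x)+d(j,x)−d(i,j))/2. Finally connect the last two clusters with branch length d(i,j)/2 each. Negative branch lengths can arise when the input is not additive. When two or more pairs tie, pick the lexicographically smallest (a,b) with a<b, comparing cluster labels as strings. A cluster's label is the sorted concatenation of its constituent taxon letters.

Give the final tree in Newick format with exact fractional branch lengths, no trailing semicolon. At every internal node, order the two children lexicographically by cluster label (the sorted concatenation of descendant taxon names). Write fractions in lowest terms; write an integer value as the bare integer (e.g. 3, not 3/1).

1. join Y+Z (d=3, Q=-253) ⇒ YZ; edges |Y|=-5/12, |Z|=41/12
  updated: d(D,YZ)=55/2, d(F,YZ)=29/2, d(G,YZ)=18, d(L,YZ)=69/2, d(N,YZ)=23/2, d(O,YZ)=35/2
2. join O+YZ (d=35/2, Q=-385/2) ⇒ OYZ; edges |O|=241/20, |YZ|=109/20
  updated: d(D,OYZ)=20, d(F,OYZ)=19/2, d(G,OYZ)=77/4, d(L,OYZ)=31/2, d(N,OYZ)=29/2
3. join F+OYZ (d=19/2, Q=-521/4) ⇒ FOYZ; edges |F|=195/32, |OYZ|=109/32
  updated: d(D,FOYZ)=49/4, d(FOYZ,G)=171/8, d(FOYZ,L)=7, d(FOYZ,N)=15
4. join D+N (d=2, Q=-285/4) ⇒ DN; edges |D|=-11/24, |N|=59/24
  updated: d(DN,FOYZ)=101/8, d(DN,G)=35/2, d(DN,L)=7/2
5. join DN+FOYZ (d=101/8, Q=-395/8) ⇒ DFNOYZ; edges |DN|=143/32, |FOYZ|=261/32
  updated: d(DFNOYZ,G)=105/8, d(DFNOYZ,L)=-17/16
6. join DFNOYZ+G (d=105/8, Q=-321/16) ⇒ DFGNOYZ; edges |DFNOYZ|=65/32, |G|=355/32
  updated: d(DFGNOYZ,L)=-99/32
7. join DFGNOYZ+L (d=-99/32) ⇒ DFGLNOYZ; edges |DFGNOYZ|=-99/64, |L|=-99/64
final tree: ((((D:-11/24,N:59/24):143/32,(F:195/32,(O:241/20,(Y:-5/12,Z:41/12):109/20):109/32):261/32):65/32,G:355/32):-99/64,L:-99/64)
total length: 1749/32

((((D:-11/24,N:59/24):143/32,(F:195/32,(O:241/20,(Y:-5/12,Z:41/12):109/20):109/32):261/32):65/32,G:355/32):-99/64,L:-99/64)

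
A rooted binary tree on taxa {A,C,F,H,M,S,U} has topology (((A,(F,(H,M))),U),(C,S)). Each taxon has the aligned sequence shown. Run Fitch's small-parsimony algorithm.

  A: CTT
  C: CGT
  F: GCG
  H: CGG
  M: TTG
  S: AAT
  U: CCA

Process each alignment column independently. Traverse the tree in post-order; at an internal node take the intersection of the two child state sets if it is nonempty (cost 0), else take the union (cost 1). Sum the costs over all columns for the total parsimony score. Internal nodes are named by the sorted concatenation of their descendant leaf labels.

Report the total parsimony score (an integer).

site 0, node HM: H={C} ∪ M={T} → {C,T} (+1)
site 0, node FHM: F={G} ∪ HM={C,T} → {C,G,T} (+1)
site 0, node AFHM: A={C} ∩ FHM={C,G,T} → {C} (+0)
site 0, node AFHMU: AFHM={C} ∩ U={C} → {C} (+0)
site 0, node CS: C={C} ∪ S={A} → {A,C} (+1)
site 0, node ACFHMSU: AFHMU={C} ∩ CS={A,C} → {C} (+0)
site 1, node HM: H={G} ∪ M={T} → {G,T} (+1)
site 1, node FHM: F={C} ∪ HM={G,T} → {C,G,T} (+1)
site 1, node AFHM: A={T} ∩ FHM={C,G,T} → {T} (+0)
site 1, node AFHMU: AFHM={T} ∪ U={C} → {C,T} (+1)
site 1, node CS: C={G} ∪ S={A} → {A,G} (+1)
site 1, node ACFHMSU: AFHMU={C,T} ∪ CS={A,G} → {A,C,G,T} (+1)
site 2, node HM: H={G} ∩ M={G} → {G} (+0)
site 2, node FHM: F={G} ∩ HM={G} → {G} (+0)
site 2, node AFHM: A={T} ∪ FHM={G} → {G,T} (+1)
site 2, node AFHMU: AFHM={G,T} ∪ U={A} → {A,G,T} (+1)
site 2, node CS: C={T} ∩ S={T} → {T} (+0)
site 2, node ACFHMSU: AFHMU={A,G,T} ∩ CS={T} → {T} (+0)
per-site changes: [3, 5, 2]; total = 10

10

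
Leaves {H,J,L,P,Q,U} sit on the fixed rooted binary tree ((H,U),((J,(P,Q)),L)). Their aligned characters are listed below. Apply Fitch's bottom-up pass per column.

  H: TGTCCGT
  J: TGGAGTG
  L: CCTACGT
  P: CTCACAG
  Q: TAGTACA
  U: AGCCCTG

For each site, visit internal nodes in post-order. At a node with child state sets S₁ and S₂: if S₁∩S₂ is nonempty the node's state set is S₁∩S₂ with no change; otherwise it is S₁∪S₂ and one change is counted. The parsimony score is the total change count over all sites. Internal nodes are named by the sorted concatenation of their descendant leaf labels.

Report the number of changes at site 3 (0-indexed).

2

site 0, node HU: H={T} ∪ U={A} → {A,T} (+1)
site 0, node PQ: P={C} ∪ Q={T} → {C,T} (+1)
site 0, node JPQ: J={T} ∩ PQ={C,T} → {T} (+0)
site 0, node JLPQ: JPQ={T} ∪ L={C} → {C,T} (+1)
site 0, node HJLPQU: HU={A,T} ∩ JLPQ={C,T} → {T} (+0)
site 1, node HU: H={G} ∩ U={G} → {G} (+0)
site 1, node PQ: P={T} ∪ Q={A} → {A,T} (+1)
site 1, node JPQ: J={G} ∪ PQ={A,T} → {A,G,T} (+1)
site 1, node JLPQ: JPQ={A,G,T} ∪ L={C} → {A,C,G,T} (+1)
site 1, node HJLPQU: HU={G} ∩ JLPQ={A,C,G,T} → {G} (+0)
site 2, node HU: H={T} ∪ U={C} → {C,T} (+1)
site 2, node PQ: P={C} ∪ Q={G} → {C,G} (+1)
site 2, node JPQ: J={G} ∩ PQ={C,G} → {G} (+0)
site 2, node JLPQ: JPQ={G} ∪ L={T} → {G,T} (+1)
site 2, node HJLPQU: HU={C,T} ∩ JLPQ={G,T} → {T} (+0)
site 3, node HU: H={C} ∩ U={C} → {C} (+0)
site 3, node PQ: P={A} ∪ Q={T} → {A,T} (+1)
site 3, node JPQ: J={A} ∩ PQ={A,T} → {A} (+0)
site 3, node JLPQ: JPQ={A} ∩ L={A} → {A} (+0)
site 3, node HJLPQU: HU={C} ∪ JLPQ={A} → {A,C} (+1)
site 4, node HU: H={C} ∩ U={C} → {C} (+0)
site 4, node PQ: P={C} ∪ Q={A} → {A,C} (+1)
site 4, node JPQ: J={G} ∪ PQ={A,C} → {A,C,G} (+1)
site 4, node JLPQ: JPQ={A,C,G} ∩ L={C} → {C} (+0)
site 4, node HJLPQU: HU={C} ∩ JLPQ={C} → {C} (+0)
site 5, node HU: H={G} ∪ U={T} → {G,T} (+1)
site 5, node PQ: P={A} ∪ Q={C} → {A,C} (+1)
site 5, node JPQ: J={T} ∪ PQ={A,C} → {A,C,T} (+1)
site 5, node JLPQ: JPQ={A,C,T} ∪ L={G} → {A,C,G,T} (+1)
site 5, node HJLPQU: HU={G,T} ∩ JLPQ={A,C,G,T} → {G,T} (+0)
site 6, node HU: H={T} ∪ U={G} → {G,T} (+1)
site 6, node PQ: P={G} ∪ Q={A} → {A,G} (+1)
site 6, node JPQ: J={G} ∩ PQ={A,G} → {G} (+0)
site 6, node JLPQ: JPQ={G} ∪ L={T} → {G,T} (+1)
site 6, node HJLPQU: HU={G,T} ∩ JLPQ={G,T} → {G,T} (+0)
per-site changes: [3, 3, 3, 2, 2, 4, 3]; total = 20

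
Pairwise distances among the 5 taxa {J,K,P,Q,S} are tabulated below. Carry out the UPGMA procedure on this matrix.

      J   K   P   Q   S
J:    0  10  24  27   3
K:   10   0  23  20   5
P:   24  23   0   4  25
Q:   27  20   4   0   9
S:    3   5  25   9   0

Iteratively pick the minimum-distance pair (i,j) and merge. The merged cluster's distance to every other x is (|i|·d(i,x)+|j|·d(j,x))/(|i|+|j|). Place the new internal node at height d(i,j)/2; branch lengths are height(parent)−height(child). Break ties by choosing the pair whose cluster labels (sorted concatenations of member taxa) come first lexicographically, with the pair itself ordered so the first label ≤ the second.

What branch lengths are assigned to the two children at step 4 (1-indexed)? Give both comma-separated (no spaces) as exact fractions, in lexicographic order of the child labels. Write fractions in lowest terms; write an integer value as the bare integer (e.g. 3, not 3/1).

iteration 1: select J,S (d=3); attach at lengths (3/2, 3/2); label the merged cluster JS
  updated: d(JS,K)=15/2, d(JS,P)=49/2, d(JS,Q)=18
iteration 2: select P,Q (d=4); attach at lengths (2, 2); label the merged cluster PQ
  updated: d(JS,PQ)=85/4, d(K,PQ)=43/2
iteration 3: select JS,K (d=15/2); attach at lengths (9/4, 15/4); label the merged cluster JKS
  updated: d(JKS,PQ)=64/3
iteration 4: select JKS,PQ (d=64/3); attach at lengths (83/12, 26/3); label the merged cluster JKPQS
final tree: (((J:3/2,S:3/2):9/4,K:15/4):83/12,(P:2,Q:2):26/3)
total length: 343/12

83/12,26/3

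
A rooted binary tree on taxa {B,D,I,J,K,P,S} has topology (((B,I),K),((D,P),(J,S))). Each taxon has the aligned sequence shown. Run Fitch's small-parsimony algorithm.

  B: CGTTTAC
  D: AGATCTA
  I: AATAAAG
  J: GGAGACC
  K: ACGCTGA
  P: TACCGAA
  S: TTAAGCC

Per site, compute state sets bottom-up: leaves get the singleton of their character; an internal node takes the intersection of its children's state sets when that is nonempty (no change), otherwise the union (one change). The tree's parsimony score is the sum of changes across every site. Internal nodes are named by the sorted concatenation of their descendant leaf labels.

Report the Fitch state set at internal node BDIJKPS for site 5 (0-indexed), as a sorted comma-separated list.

[col 0] BI: children B:{C}, I:{A} ∪→ {A,C}; cost 1
[col 0] BIK: children BI:{A,C}, K:{A} ∩→ {A}; cost 0
[col 0] DP: children D:{A}, P:{T} ∪→ {A,T}; cost 1
[col 0] JS: children J:{G}, S:{T} ∪→ {G,T}; cost 1
[col 0] DJPS: children DP:{A,T}, JS:{G,T} ∩→ {T}; cost 0
[col 0] BDIJKPS: children BIK:{A}, DJPS:{T} ∪→ {A,T}; cost 1
[col 1] BI: children B:{G}, I:{A} ∪→ {A,G}; cost 1
[col 1] BIK: children BI:{A,G}, K:{C} ∪→ {A,C,G}; cost 1
[col 1] DP: children D:{G}, P:{A} ∪→ {A,G}; cost 1
[col 1] JS: children J:{G}, S:{T} ∪→ {G,T}; cost 1
[col 1] DJPS: children DP:{A,G}, JS:{G,T} ∩→ {G}; cost 0
[col 1] BDIJKPS: children BIK:{A,C,G}, DJPS:{G} ∩→ {G}; cost 0
[col 2] BI: children B:{T}, I:{T} ∩→ {T}; cost 0
[col 2] BIK: children BI:{T}, K:{G} ∪→ {G,T}; cost 1
[col 2] DP: children D:{A}, P:{C} ∪→ {A,C}; cost 1
[col 2] JS: children J:{A}, S:{A} ∩→ {A}; cost 0
[col 2] DJPS: children DP:{A,C}, JS:{A} ∩→ {A}; cost 0
[col 2] BDIJKPS: children BIK:{G,T}, DJPS:{A} ∪→ {A,G,T}; cost 1
[col 3] BI: children B:{T}, I:{A} ∪→ {A,T}; cost 1
[col 3] BIK: children BI:{A,T}, K:{C} ∪→ {A,C,T}; cost 1
[col 3] DP: children D:{T}, P:{C} ∪→ {C,T}; cost 1
[col 3] JS: children J:{G}, S:{A} ∪→ {A,G}; cost 1
[col 3] DJPS: children DP:{C,T}, JS:{A,G} ∪→ {A,C,G,T}; cost 1
[col 3] BDIJKPS: children BIK:{A,C,T}, DJPS:{A,C,G,T} ∩→ {A,C,T}; cost 0
[col 4] BI: children B:{T}, I:{A} ∪→ {A,T}; cost 1
[col 4] BIK: children BI:{A,T}, K:{T} ∩→ {T}; cost 0
[col 4] DP: children D:{C}, P:{G} ∪→ {C,G}; cost 1
[col 4] JS: children J:{A}, S:{G} ∪→ {A,G}; cost 1
[col 4] DJPS: children DP:{C,G}, JS:{A,G} ∩→ {G}; cost 0
[col 4] BDIJKPS: children BIK:{T}, DJPS:{G} ∪→ {G,T}; cost 1
[col 5] BI: children B:{A}, I:{A} ∩→ {A}; cost 0
[col 5] BIK: children BI:{A}, K:{G} ∪→ {A,G}; cost 1
[col 5] DP: children D:{T}, P:{A} ∪→ {A,T}; cost 1
[col 5] JS: children J:{C}, S:{C} ∩→ {C}; cost 0
[col 5] DJPS: children DP:{A,T}, JS:{C} ∪→ {A,C,T}; cost 1
[col 5] BDIJKPS: children BIK:{A,G}, DJPS:{A,C,T} ∩→ {A}; cost 0
[col 6] BI: children B:{C}, I:{G} ∪→ {C,G}; cost 1
[col 6] BIK: children BI:{C,G}, K:{A} ∪→ {A,C,G}; cost 1
[col 6] DP: children D:{A}, P:{A} ∩→ {A}; cost 0
[col 6] JS: children J:{C}, S:{C} ∩→ {C}; cost 0
[col 6] DJPS: children DP:{A}, JS:{C} ∪→ {A,C}; cost 1
[col 6] BDIJKPS: children BIK:{A,C,G}, DJPS:{A,C} ∩→ {A,C}; cost 0
per-site changes: [4, 4, 3, 5, 4, 3, 3]; total = 26

A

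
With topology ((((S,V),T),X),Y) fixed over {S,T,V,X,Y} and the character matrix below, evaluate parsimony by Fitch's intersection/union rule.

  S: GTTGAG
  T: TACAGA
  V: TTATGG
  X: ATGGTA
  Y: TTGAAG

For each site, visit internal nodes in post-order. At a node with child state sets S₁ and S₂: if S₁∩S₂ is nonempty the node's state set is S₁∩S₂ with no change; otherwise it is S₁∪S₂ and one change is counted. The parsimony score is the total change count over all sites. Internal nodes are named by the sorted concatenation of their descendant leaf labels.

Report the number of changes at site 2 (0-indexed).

[col 0] SV: children S:{G}, V:{T} ∪→ {G,T}; cost 1
[col 0] STV: children SV:{G,T}, T:{T} ∩→ {T}; cost 0
[col 0] STVX: children STV:{T}, X:{A} ∪→ {A,T}; cost 1
[col 0] STVXY: children STVX:{A,T}, Y:{T} ∩→ {T}; cost 0
[col 1] SV: children S:{T}, V:{T} ∩→ {T}; cost 0
[col 1] STV: children SV:{T}, T:{A} ∪→ {A,T}; cost 1
[col 1] STVX: children STV:{A,T}, X:{T} ∩→ {T}; cost 0
[col 1] STVXY: children STVX:{T}, Y:{T} ∩→ {T}; cost 0
[col 2] SV: children S:{T}, V:{A} ∪→ {A,T}; cost 1
[col 2] STV: children SV:{A,T}, T:{C} ∪→ {A,C,T}; cost 1
[col 2] STVX: children STV:{A,C,T}, X:{G} ∪→ {A,C,G,T}; cost 1
[col 2] STVXY: children STVX:{A,C,G,T}, Y:{G} ∩→ {G}; cost 0
[col 3] SV: children S:{G}, V:{T} ∪→ {G,T}; cost 1
[col 3] STV: children SV:{G,T}, T:{A} ∪→ {A,G,T}; cost 1
[col 3] STVX: children STV:{A,G,T}, X:{G} ∩→ {G}; cost 0
[col 3] STVXY: children STVX:{G}, Y:{A} ∪→ {A,G}; cost 1
[col 4] SV: children S:{A}, V:{G} ∪→ {A,G}; cost 1
[col 4] STV: children SV:{A,G}, T:{G} ∩→ {G}; cost 0
[col 4] STVX: children STV:{G}, X:{T} ∪→ {G,T}; cost 1
[col 4] STVXY: children STVX:{G,T}, Y:{A} ∪→ {A,G,T}; cost 1
[col 5] SV: children S:{G}, V:{G} ∩→ {G}; cost 0
[col 5] STV: children SV:{G}, T:{A} ∪→ {A,G}; cost 1
[col 5] STVX: children STV:{A,G}, X:{A} ∩→ {A}; cost 0
[col 5] STVXY: children STVX:{A}, Y:{G} ∪→ {A,G}; cost 1
per-site changes: [2, 1, 3, 3, 3, 2]; total = 14

3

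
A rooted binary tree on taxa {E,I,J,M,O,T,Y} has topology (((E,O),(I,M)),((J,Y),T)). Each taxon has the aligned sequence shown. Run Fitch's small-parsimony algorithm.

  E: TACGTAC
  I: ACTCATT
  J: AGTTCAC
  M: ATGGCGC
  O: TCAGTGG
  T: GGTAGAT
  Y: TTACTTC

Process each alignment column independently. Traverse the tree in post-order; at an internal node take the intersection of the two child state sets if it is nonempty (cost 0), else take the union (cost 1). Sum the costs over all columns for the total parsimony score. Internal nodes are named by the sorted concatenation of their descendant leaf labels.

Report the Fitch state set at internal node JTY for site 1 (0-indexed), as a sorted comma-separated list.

G

EO@0: {T} ∩ {T} = {T} (intersection, +0)
IM@0: {A} ∩ {A} = {A} (intersection, +0)
EIMO@0: {T} ∪ {A} = {A,T} (union, +1)
JY@0: {A} ∪ {T} = {A,T} (union, +1)
JTY@0: {A,T} ∪ {G} = {A,G,T} (union, +1)
EIJMOTY@0: {A,T} ∩ {A,G,T} = {A,T} (intersection, +0)
EO@1: {A} ∪ {C} = {A,C} (union, +1)
IM@1: {C} ∪ {T} = {C,T} (union, +1)
EIMO@1: {A,C} ∩ {C,T} = {C} (intersection, +0)
JY@1: {G} ∪ {T} = {G,T} (union, +1)
JTY@1: {G,T} ∩ {G} = {G} (intersection, +0)
EIJMOTY@1: {C} ∪ {G} = {C,G} (union, +1)
EO@2: {C} ∪ {A} = {A,C} (union, +1)
IM@2: {T} ∪ {G} = {G,T} (union, +1)
EIMO@2: {A,C} ∪ {G,T} = {A,C,G,T} (union, +1)
JY@2: {T} ∪ {A} = {A,T} (union, +1)
JTY@2: {A,T} ∩ {T} = {T} (intersection, +0)
EIJMOTY@2: {A,C,G,T} ∩ {T} = {T} (intersection, +0)
EO@3: {G} ∩ {G} = {G} (intersection, +0)
IM@3: {C} ∪ {G} = {C,G} (union, +1)
EIMO@3: {G} ∩ {C,G} = {G} (intersection, +0)
JY@3: {T} ∪ {C} = {C,T} (union, +1)
JTY@3: {C,T} ∪ {A} = {A,C,T} (union, +1)
EIJMOTY@3: {G} ∪ {A,C,T} = {A,C,G,T} (union, +1)
EO@4: {T} ∩ {T} = {T} (intersection, +0)
IM@4: {A} ∪ {C} = {A,C} (union, +1)
EIMO@4: {T} ∪ {A,C} = {A,C,T} (union, +1)
JY@4: {C} ∪ {T} = {C,T} (union, +1)
JTY@4: {C,T} ∪ {G} = {C,G,T} (union, +1)
EIJMOTY@4: {A,C,T} ∩ {C,G,T} = {C,T} (intersection, +0)
EO@5: {A} ∪ {G} = {A,G} (union, +1)
IM@5: {T} ∪ {G} = {G,T} (union, +1)
EIMO@5: {A,G} ∩ {G,T} = {G} (intersection, +0)
JY@5: {A} ∪ {T} = {A,T} (union, +1)
JTY@5: {A,T} ∩ {A} = {A} (intersection, +0)
EIJMOTY@5: {G} ∪ {A} = {A,G} (union, +1)
EO@6: {C} ∪ {G} = {C,G} (union, +1)
IM@6: {T} ∪ {C} = {C,T} (union, +1)
EIMO@6: {C,G} ∩ {C,T} = {C} (intersection, +0)
JY@6: {C} ∩ {C} = {C} (intersection, +0)
JTY@6: {C} ∪ {T} = {C,T} (union, +1)
EIJMOTY@6: {C} ∩ {C,T} = {C} (intersection, +0)
per-site changes: [3, 4, 4, 4, 4, 4, 3]; total = 26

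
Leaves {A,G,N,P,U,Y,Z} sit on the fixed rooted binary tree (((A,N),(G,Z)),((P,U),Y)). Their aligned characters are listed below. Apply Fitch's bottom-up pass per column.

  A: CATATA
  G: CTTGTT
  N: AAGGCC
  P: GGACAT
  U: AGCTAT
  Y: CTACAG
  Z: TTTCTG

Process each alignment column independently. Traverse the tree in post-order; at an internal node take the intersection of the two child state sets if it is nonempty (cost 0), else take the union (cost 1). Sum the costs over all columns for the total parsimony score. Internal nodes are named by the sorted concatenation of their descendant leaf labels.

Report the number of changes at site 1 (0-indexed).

2

AN@0: {C} ∪ {A} = {A,C} (union, +1)
GZ@0: {C} ∪ {T} = {C,T} (union, +1)
AGNZ@0: {A,C} ∩ {C,T} = {C} (intersection, +0)
PU@0: {G} ∪ {A} = {A,G} (union, +1)
PUY@0: {A,G} ∪ {C} = {A,C,G} (union, +1)
AGNPUYZ@0: {C} ∩ {A,C,G} = {C} (intersection, +0)
AN@1: {A} ∩ {A} = {A} (intersection, +0)
GZ@1: {T} ∩ {T} = {T} (intersection, +0)
AGNZ@1: {A} ∪ {T} = {A,T} (union, +1)
PU@1: {G} ∩ {G} = {G} (intersection, +0)
PUY@1: {G} ∪ {T} = {G,T} (union, +1)
AGNPUYZ@1: {A,T} ∩ {G,T} = {T} (intersection, +0)
AN@2: {T} ∪ {G} = {G,T} (union, +1)
GZ@2: {T} ∩ {T} = {T} (intersection, +0)
AGNZ@2: {G,T} ∩ {T} = {T} (intersection, +0)
PU@2: {A} ∪ {C} = {A,C} (union, +1)
PUY@2: {A,C} ∩ {A} = {A} (intersection, +0)
AGNPUYZ@2: {T} ∪ {A} = {A,T} (union, +1)
AN@3: {A} ∪ {G} = {A,G} (union, +1)
GZ@3: {G} ∪ {C} = {C,G} (union, +1)
AGNZ@3: {A,G} ∩ {C,G} = {G} (intersection, +0)
PU@3: {C} ∪ {T} = {C,T} (union, +1)
PUY@3: {C,T} ∩ {C} = {C} (intersection, +0)
AGNPUYZ@3: {G} ∪ {C} = {C,G} (union, +1)
AN@4: {T} ∪ {C} = {C,T} (union, +1)
GZ@4: {T} ∩ {T} = {T} (intersection, +0)
AGNZ@4: {C,T} ∩ {T} = {T} (intersection, +0)
PU@4: {A} ∩ {A} = {A} (intersection, +0)
PUY@4: {A} ∩ {A} = {A} (intersection, +0)
AGNPUYZ@4: {T} ∪ {A} = {A,T} (union, +1)
AN@5: {A} ∪ {C} = {A,C} (union, +1)
GZ@5: {T} ∪ {G} = {G,T} (union, +1)
AGNZ@5: {A,C} ∪ {G,T} = {A,C,G,T} (union, +1)
PU@5: {T} ∩ {T} = {T} (intersection, +0)
PUY@5: {T} ∪ {G} = {G,T} (union, +1)
AGNPUYZ@5: {A,C,G,T} ∩ {G,T} = {G,T} (intersection, +0)
per-site changes: [4, 2, 3, 4, 2, 4]; total = 19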